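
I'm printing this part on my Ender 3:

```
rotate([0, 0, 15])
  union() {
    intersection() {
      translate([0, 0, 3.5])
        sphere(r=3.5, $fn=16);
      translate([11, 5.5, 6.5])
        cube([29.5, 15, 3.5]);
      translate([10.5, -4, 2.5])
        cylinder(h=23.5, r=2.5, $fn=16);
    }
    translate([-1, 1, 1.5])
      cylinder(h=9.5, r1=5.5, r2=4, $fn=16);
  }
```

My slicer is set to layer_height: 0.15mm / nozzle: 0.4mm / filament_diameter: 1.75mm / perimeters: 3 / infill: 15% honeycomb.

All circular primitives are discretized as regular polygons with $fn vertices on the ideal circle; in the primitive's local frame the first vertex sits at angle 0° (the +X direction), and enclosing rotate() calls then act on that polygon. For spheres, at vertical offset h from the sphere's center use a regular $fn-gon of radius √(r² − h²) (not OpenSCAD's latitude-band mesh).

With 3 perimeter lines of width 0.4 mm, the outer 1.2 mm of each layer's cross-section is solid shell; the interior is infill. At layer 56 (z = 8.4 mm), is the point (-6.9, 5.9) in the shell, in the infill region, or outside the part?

At z = 8.4 mm: the sphere is not intersected at this z (|z−center|=4.900 > r=3.5); the cube at (11, 5.5) is present — its section is the full 29.5×15 rectangle; the r=2.5 cylinder at (10.5, -4) gives a regular 16-gon of circumradius 2.5 (constant along its height); After intersecting: at least one operand is absent at this height, so nothing remains; the cone at (-1, 1) contributes a regular 16-gon of circumradius 4.411 (interpolated between r1=5.5 and r2=4 at t=0.726); Merging all regions: only the cone at (-1, 1) is present, so the union is just that shape — 1 connected region; (whole slice rotated 15° about Z — lengths, areas and connectivity unchanged). Overall, the cross-section is a single solid region. Undo the 15° rotation: the query point maps to (-5.138, 7.485) in the un-rotated model frame. The nearest boundary edge runs (-2.69, 5.07)→(-4.12, 4.12); distance from the point to it = 3.37 mm. The point is not inside any of the regions above, so it lies outside the cross-section (3.37 mm from the nearest boundary).

outside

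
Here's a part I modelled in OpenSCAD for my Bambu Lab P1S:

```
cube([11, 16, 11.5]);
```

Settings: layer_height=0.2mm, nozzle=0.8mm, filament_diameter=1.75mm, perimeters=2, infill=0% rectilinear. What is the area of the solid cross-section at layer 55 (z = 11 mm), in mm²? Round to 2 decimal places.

At z = 11 mm: the cube (footprint 11×16) is included at this height (area 176.00 mm²). Overall, the cross-section is a single solid region. Net area = 176.00 mm².

176.00 mm²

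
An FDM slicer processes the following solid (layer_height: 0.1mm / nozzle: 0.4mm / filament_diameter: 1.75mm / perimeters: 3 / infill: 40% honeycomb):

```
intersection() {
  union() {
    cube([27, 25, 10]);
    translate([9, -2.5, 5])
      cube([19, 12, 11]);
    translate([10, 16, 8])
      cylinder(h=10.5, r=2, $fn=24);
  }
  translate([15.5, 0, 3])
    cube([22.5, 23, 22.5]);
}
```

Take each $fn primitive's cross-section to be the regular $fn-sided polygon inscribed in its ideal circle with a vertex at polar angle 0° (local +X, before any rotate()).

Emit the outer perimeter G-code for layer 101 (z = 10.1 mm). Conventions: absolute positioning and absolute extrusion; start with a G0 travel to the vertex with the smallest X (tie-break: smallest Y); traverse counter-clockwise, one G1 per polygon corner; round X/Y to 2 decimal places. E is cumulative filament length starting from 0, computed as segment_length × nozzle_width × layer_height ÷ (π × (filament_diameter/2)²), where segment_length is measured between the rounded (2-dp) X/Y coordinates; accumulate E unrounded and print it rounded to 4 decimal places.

At z = 10.1 mm: the cube is not intersected at this z (z outside [0, 10]); the cube at (9, -2.5) (footprint 19×12) is included at this height; the r=2 cylinder at (10, 16) contributes a regular 24-gon of circumradius 2; Taking the union: the 2 present regions are separate (no shared area or edge), so areas and boundary lengths simply add and each stays a separate island — 2 connected regions; the cube at (15.5, 0) is present — its section is the full 22.5×23 rectangle; Keeping only the common overlap: the 22.5×23 cube at (15.5, 0) partially overlaps that combined region; clipping to the common part keeps 118.75 mm² — 1 connected region. The outline is a single polygon with 4 vertices. Extrusion per mm of travel: 0.4 × 0.1 / (π × 0.875²) = 0.016630. Accumulating E over each segment gives final E = 0.7317.

G0 X15.50 Y0.00 Z10.10
G1 X28.00 Y0.00 E0.2079
G1 X28.00 Y9.50 E0.3659
G1 X15.50 Y9.50 E0.5737
G1 X15.50 Y0.00 E0.7317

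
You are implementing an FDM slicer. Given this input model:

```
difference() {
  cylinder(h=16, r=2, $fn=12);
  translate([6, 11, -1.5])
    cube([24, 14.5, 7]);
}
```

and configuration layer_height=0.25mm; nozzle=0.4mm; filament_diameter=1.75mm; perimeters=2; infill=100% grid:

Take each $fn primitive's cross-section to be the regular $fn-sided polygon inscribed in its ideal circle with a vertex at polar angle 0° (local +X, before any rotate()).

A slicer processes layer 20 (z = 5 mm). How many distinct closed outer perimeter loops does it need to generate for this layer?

1

At z = 5 mm: the r=2 cylinder contributes a regular 12-gon of circumradius 2; the 24×14.5 cube at (6, 11) contributes its full rectangle; Taking the first minus the rest: starting from the r=2 cylinder, the 24×14.5 cube at (6, 11) misses the remaining region (no effect) — 1 connected region. The result has 1 disconnected region.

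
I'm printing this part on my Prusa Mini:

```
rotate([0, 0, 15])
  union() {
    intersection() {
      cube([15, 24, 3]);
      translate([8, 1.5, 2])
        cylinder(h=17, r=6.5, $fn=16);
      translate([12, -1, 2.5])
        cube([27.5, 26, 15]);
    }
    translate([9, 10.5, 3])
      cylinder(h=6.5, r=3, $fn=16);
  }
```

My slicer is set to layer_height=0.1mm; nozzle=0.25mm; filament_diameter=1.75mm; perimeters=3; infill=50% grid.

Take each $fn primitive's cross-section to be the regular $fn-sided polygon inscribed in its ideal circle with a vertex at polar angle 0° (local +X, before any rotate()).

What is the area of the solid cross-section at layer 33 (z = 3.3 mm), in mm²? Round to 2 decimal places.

At z = 3.3 mm: the cube does not reach this height (z outside [0, 3]); the cylinder at (8, 1.5): section is a regular 16-gon, circumradius r=6.5 (area = (16/2)·6.500²·sin(360°/16) = 129.35 mm²); the cube at (12, -1) is present — its section is the full 27.5×26 rectangle (area 715.00 mm²); After intersecting: at least one operand is absent at this height, so nothing remains; the cylinder at (9, 10.5): section is a regular 16-gon, circumradius r=3 (area = (16/2)·3.000²·sin(360°/16) = 27.55 mm²); Combining (union): only the r=3 cylinder at (9, 10.5) is present, so the union is just that shape — area = 27.55 mm²; (whole slice rotated 15° about Z — lengths, areas and connectivity unchanged). Overall, the cross-section is a single solid region. Net area = 27.55 mm².

27.55 mm²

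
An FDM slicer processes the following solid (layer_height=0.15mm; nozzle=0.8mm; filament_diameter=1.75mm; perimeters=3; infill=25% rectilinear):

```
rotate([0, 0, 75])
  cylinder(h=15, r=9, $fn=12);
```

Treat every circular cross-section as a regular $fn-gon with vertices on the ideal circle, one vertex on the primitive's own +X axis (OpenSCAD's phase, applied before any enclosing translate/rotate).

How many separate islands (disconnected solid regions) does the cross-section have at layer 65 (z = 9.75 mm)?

1

At z = 9.75 mm: the cylinder: section is a regular 12-gon, circumradius r=9; (rotated 75° about Z; rotation is an isometry so areas/perimeters/island counts are preserved). Overall, the cross-section is a single solid region. Island count = 1.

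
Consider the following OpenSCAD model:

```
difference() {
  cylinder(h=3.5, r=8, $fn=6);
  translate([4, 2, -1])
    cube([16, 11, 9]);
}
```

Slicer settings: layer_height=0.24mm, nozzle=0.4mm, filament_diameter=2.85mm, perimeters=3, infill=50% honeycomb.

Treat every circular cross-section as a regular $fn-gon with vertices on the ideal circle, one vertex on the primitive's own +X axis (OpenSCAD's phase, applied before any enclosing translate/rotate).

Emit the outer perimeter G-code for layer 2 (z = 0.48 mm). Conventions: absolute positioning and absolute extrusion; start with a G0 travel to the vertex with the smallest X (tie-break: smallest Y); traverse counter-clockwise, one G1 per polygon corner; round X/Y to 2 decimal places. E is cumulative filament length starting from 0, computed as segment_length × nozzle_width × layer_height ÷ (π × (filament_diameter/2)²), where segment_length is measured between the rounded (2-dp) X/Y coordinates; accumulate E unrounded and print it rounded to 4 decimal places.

G0 X-8.00 Y0.00 Z0.48
G1 X-4.00 Y-6.93 E0.1204
G1 X4.00 Y-6.93 E0.2408
G1 X8.00 Y0.00 E0.3612
G1 X6.85 Y2.00 E0.3959
G1 X4.00 Y2.00 E0.4388
G1 X4.00 Y6.93 E0.5130
G1 X-4.00 Y6.93 E0.6334
G1 X-8.00 Y0.00 E0.7538

At z = 0.48 mm: the r=8 cylinder gives a regular 6-gon of circumradius 8 (constant along its height); the cube at (4, 2) is present — its section is the full 16×11 rectangle; Taking the first minus the rest: starting from the r=8 cylinder, the 16×11 cube at (4, 2) partially overlaps it — only the 7.01 mm² overlap (of its 176.00 mm²) is removed, clipping the outline — 1 connected region. The outline is a single polygon with 8 vertices. Extrusion per mm of travel: 0.4 × 0.24 / (π × 1.425²) = 0.015048. Accumulating E over each segment gives final E = 0.7538.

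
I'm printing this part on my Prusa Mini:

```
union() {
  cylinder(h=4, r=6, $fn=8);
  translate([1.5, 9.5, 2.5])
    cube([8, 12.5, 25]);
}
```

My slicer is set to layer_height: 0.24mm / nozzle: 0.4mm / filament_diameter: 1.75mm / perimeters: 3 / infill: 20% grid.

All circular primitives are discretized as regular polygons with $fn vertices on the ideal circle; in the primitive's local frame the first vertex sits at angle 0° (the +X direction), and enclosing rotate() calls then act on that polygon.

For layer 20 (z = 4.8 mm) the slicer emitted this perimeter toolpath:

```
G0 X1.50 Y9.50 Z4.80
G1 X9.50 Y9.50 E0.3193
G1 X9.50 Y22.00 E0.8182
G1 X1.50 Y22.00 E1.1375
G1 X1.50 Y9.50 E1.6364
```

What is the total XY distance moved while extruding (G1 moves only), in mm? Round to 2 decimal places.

Sum the Euclidean lengths of each G1 segment: total = 41.00 mm.

41.00 mm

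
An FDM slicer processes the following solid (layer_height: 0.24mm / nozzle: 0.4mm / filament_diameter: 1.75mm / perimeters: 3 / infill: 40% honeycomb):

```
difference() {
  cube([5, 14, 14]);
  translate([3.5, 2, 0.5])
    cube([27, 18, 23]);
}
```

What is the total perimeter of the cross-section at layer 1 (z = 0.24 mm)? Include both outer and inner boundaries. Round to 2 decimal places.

At z = 0.24 mm: the cube is present — its section is the full 5×14 rectangle (perimeter 38.00 mm); the cube at (3.5, 2) is not intersected at this z (z outside [0.5, 23.5]); Subtracting the remaining from the first: none of the subtracted shapes is present at this height, so the 5×14 cube is unchanged — boundary = 38.00 mm. Overall, the cross-section is a single solid region. Total boundary length (outer) = 38.00 mm.

38.00 mm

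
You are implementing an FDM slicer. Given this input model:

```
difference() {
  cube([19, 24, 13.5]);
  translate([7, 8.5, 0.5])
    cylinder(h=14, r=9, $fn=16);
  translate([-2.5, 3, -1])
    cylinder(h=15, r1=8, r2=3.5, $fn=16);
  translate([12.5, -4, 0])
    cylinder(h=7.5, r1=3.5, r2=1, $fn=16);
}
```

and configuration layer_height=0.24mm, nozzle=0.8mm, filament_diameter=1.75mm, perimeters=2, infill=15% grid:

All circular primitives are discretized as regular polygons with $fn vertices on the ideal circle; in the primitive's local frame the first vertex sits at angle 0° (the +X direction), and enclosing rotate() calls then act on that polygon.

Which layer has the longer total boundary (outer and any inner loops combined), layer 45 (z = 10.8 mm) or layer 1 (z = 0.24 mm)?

layer 45 (z = 10.8 mm)

Layer 45 (z = 10.8): the cube is present — its section is the full 19×24 rectangle (perimeter 86.00 mm); the r=9 cylinder at (7, 8.5) contributes a regular 16-gon of circumradius 9 (perimeter = 2·16·9.000·sin(180°/16) = 56.19 mm); the cone at (-2.5, 3) (r1=8→r2=3.5) has section circumradius 4.460 here — a regular 16-gon (perimeter = 2·16·4.460·sin(180°/16) = 27.84 mm); the cone at (12.5, -4) does not reach this height (z outside [0, 7.5]); Taking the first minus the rest: starting from the 19×24 cube, the r=9 cylinder at (7, 8.5) partially overlaps it — only the 232.72 mm² overlap (of its 247.98 mm²) is removed, clipping the outline; the cone at (-2.5, 3) partially overlaps it — only the 2.88 mm² overlap (of its 60.90 mm²) is removed, clipping the outline — boundary = 104.96 mm. So its perimeter = 104.96 mm. Layer 1 (z = 0.24): the 19×24 cube contributes its full rectangle (perimeter 86.00 mm); the cylinder at (7, 8.5) does not reach this height (z outside [0.5, 14.5]); the cone at (-2.5, 3) (r1=8→r2=3.5) has section circumradius 7.628 here — a regular 16-gon (perimeter = 2·16·7.628·sin(180°/16) = 47.62 mm); the cone at (12.5, -4) contributes a regular 16-gon of circumradius 3.420 (interpolated between r1=3.5 and r2=1 at t=0.032) (perimeter = 2·16·3.420·sin(180°/16) = 21.35 mm); Taking the first minus the rest: starting from the 19×24 cube, the cone at (-2.5, 3) partially overlaps it — only the 40.57 mm² overlap (of its 178.14 mm²) is removed, clipping the outline; the cone at (12.5, -4) misses the remaining region (no effect) — boundary = 83.81 mm. So its perimeter = 83.81 mm. Layer 45 is larger (104.96 vs 83.81 mm).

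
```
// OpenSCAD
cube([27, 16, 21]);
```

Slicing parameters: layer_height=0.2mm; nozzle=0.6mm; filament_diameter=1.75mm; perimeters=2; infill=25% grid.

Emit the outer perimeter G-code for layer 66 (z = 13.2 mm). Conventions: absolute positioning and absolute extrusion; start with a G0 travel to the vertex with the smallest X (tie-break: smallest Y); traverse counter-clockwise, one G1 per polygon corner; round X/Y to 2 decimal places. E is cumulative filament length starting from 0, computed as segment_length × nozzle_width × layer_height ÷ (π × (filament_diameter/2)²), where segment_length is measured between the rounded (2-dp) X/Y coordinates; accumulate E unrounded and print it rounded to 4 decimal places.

At z = 13.2 mm: the 27×16 cube contributes its full rectangle. The outline is a single polygon with 4 vertices. Extrusion per mm of travel: 0.6 × 0.2 / (π × 0.875²) = 0.049890. Accumulating E over each segment gives final E = 4.2906.

G0 X0.00 Y0.00 Z13.20
G1 X27.00 Y0.00 E1.3470
G1 X27.00 Y16.00 E2.1453
G1 X0.00 Y16.00 E3.4923
G1 X0.00 Y0.00 E4.2906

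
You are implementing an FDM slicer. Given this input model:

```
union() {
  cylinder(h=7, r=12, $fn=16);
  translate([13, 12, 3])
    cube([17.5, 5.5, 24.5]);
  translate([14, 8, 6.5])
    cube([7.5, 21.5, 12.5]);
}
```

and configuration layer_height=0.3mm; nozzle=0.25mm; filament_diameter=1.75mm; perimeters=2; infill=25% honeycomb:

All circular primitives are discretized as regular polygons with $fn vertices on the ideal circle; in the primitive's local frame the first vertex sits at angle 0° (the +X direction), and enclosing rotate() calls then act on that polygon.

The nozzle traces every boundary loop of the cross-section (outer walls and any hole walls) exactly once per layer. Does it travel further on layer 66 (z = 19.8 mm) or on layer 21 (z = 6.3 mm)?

layer 21 (z = 6.3 mm)

Layer 66 (z = 19.8): the cylinder is not intersected at this z (z outside [0, 7]); the cube at (13, 12) is present — its section is the full 17.5×5.5 rectangle (perimeter 46.00 mm); the cube at (14, 8) does not reach this height (z outside [6.5, 19]); Taking the union: only the 17.5×5.5 cube at (13, 12) is present, so the union is just that shape — boundary = 46.00 mm. So its perimeter = 46.00 mm. Layer 21 (z = 6.3): the r=12 cylinder contributes a regular 16-gon of circumradius 12 (perimeter = 2·16·12.000·sin(180°/16) = 74.91 mm); the cube at (13, 12) (footprint 17.5×5.5) is included at this height (perimeter 46.00 mm); the cube at (14, 8) does not reach this height (z outside [6.5, 19]); Merging all regions: the 2 present regions are separate (no shared area or edge), so areas and boundary lengths simply add and each stays a separate island — boundary = 120.91 mm. So its perimeter = 120.91 mm. Layer 21 is larger (120.91 vs 46.00 mm).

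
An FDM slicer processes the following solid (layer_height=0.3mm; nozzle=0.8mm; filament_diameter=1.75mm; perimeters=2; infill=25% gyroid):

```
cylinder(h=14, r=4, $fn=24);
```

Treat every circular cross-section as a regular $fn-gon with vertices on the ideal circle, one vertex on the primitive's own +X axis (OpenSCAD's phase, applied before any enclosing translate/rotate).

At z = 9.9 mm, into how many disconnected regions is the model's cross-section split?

At z = 9.9 mm: the cylinder: section is a regular 24-gon, circumradius r=4. The result has 1 disconnected region.

1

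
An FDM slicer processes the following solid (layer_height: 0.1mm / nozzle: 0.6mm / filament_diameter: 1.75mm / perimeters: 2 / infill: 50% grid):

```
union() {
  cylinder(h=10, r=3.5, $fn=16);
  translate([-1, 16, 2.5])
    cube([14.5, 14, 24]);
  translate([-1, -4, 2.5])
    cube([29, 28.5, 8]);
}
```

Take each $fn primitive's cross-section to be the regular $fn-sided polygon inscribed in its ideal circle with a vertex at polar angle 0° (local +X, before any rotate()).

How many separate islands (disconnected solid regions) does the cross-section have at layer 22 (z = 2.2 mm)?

1

At z = 2.2 mm: the cylinder: section is a regular 16-gon, circumradius r=3.5; the cube at (-1, 16) is absent (z outside [2.5, 26.5]); the cube at (-1, -4) is absent (z outside [2.5, 10.5]); Merging all regions: only the r=3.5 cylinder is present, so the union is just that shape — 1 connected region. Overall, the cross-section is a single solid region. Island count = 1.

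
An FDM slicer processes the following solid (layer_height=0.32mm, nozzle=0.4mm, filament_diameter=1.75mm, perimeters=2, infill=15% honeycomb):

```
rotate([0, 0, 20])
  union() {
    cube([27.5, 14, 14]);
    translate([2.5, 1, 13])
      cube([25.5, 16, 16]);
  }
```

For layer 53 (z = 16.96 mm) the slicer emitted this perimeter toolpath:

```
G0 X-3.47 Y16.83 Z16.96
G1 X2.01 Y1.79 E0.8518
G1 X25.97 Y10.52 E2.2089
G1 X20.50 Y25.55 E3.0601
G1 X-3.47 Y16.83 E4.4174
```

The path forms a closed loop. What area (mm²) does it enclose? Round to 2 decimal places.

Apply the shoelace formula to the sequence of (X, Y) vertices; enclosed area = 408.08 mm².

408.08 mm²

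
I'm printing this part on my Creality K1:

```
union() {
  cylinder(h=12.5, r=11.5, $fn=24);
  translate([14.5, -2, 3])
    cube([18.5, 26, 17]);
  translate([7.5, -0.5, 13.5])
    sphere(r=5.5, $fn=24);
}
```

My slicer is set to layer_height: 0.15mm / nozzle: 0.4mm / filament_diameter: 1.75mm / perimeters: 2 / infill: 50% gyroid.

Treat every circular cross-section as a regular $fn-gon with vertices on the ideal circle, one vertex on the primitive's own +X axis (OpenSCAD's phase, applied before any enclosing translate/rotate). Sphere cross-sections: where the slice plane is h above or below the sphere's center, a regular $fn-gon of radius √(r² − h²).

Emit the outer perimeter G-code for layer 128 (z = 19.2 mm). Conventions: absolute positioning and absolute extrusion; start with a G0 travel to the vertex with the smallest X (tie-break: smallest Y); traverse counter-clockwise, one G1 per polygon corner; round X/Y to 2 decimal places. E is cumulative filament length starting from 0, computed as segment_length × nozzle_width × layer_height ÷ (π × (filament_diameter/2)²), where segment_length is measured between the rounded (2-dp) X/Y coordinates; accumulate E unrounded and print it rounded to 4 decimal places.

At z = 19.2 mm: the cylinder is not intersected at this z (z outside [0, 12.5]); the cube at (14.5, -2) is present — its section is the full 18.5×26 rectangle; the sphere at (7.5, -0.5) is absent (|z−center|=5.700 > r=5.5); Taking the union: only the 18.5×26 cube at (14.5, -2) is present, so the union is just that shape — 1 connected region. The outline is a single polygon with 4 vertices. Extrusion per mm of travel: 0.4 × 0.15 / (π × 0.875²) = 0.024945. Accumulating E over each segment gives final E = 2.2201.

G0 X14.50 Y-2.00 Z19.20
G1 X33.00 Y-2.00 E0.4615
G1 X33.00 Y24.00 E1.1101
G1 X14.50 Y24.00 E1.5715
G1 X14.50 Y-2.00 E2.2201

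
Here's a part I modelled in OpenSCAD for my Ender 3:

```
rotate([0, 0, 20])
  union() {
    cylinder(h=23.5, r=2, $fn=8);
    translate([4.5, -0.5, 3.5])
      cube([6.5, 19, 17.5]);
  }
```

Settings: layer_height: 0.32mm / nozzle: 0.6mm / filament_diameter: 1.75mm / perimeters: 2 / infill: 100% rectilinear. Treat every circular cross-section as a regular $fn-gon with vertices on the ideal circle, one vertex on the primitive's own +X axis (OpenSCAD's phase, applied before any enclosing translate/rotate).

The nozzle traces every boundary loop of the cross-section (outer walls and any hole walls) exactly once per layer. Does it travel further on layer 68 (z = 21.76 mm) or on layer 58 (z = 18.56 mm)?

layer 58 (z = 18.56 mm)

Layer 68 (z = 21.76): the r=2 cylinder gives a regular 8-gon of circumradius 2 (constant along its height) (perimeter = 2·8·2.000·sin(180°/8) = 12.25 mm); the cube at (4.5, -0.5) is absent (z outside [3.5, 21]); Combining (union): only the r=2 cylinder is present, so the union is just that shape — boundary = 12.25 mm; (whole slice rotated 20° about Z — lengths, areas and connectivity unchanged). So its perimeter = 12.25 mm. Layer 58 (z = 18.56): the cylinder: section is a regular 8-gon, circumradius r=2 (perimeter = 2·8·2.000·sin(180°/8) = 12.25 mm); the cube at (4.5, -0.5) is present — its section is the full 6.5×19 rectangle (perimeter 51.00 mm); Combining (union): the 2 present regions are separate (no shared area or edge), so areas and boundary lengths simply add and each stays a separate island — boundary = 63.25 mm; (whole slice rotated 20° about Z — lengths, areas and connectivity unchanged). So its perimeter = 63.25 mm. Layer 58 is larger (63.25 vs 12.25 mm).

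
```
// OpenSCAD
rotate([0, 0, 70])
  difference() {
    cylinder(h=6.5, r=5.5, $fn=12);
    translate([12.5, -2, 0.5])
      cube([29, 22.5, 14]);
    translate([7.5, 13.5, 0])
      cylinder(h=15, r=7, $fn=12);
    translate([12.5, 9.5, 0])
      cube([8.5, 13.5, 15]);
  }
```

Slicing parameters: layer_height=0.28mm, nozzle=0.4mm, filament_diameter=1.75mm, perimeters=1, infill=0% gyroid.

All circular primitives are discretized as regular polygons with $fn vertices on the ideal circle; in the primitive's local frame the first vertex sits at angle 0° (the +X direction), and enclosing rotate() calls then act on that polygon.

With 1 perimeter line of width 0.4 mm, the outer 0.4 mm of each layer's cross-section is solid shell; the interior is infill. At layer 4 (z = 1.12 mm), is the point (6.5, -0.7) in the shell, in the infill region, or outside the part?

At z = 1.12 mm: the cylinder: section is a regular 12-gon, circumradius r=5.5; the 29×22.5 cube at (12.5, -2) contributes its full rectangle; the r=7 cylinder at (7.5, 13.5) contributes a regular 12-gon of circumradius 7; the cube at (12.5, 9.5) is present — its section is the full 8.5×13.5 rectangle; Subtracting the remaining from the first: starting from the r=5.5 cylinder, the 29×22.5 cube at (12.5, -2) misses the remaining region (no effect); the r=7 cylinder at (7.5, 13.5) misses the remaining region (no effect); the 8.5×13.5 cube at (12.5, 9.5) misses the remaining region (no effect) — 1 connected region; (whole slice rotated 70° about Z — lengths, areas and connectivity unchanged). Overall, the cross-section is a single solid region. Undo the 70° rotation: the query point maps to (1.565, -6.347) in the un-rotated model frame. The nearest boundary edge runs (2.75, -4.76)→(-0.00, -5.50); distance from the point to it = 1.22 mm. The point is not inside any of the regions above, so it lies outside the cross-section (1.22 mm from the nearest boundary).

outside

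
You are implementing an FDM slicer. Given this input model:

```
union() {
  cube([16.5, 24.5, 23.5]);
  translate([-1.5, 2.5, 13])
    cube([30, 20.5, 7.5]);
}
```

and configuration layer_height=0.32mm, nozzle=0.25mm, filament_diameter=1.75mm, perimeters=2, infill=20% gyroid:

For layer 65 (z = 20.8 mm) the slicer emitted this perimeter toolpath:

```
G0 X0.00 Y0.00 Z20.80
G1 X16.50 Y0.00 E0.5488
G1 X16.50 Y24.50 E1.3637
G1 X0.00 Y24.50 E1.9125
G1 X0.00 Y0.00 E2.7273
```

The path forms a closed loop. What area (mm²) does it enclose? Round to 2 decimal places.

404.25 mm²

Apply the shoelace formula to the sequence of (X, Y) vertices; enclosed area = 404.25 mm².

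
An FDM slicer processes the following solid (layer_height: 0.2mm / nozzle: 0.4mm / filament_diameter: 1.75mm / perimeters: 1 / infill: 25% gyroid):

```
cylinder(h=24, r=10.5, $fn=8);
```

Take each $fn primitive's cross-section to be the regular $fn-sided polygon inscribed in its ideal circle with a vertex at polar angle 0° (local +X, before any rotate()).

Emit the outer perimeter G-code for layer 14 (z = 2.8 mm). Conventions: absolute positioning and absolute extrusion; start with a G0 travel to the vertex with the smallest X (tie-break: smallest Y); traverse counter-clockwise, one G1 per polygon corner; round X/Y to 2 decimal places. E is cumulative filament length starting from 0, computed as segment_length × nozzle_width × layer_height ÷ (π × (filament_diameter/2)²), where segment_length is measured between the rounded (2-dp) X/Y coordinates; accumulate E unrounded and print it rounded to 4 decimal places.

At z = 2.8 mm: the cylinder: section is a regular 8-gon, circumradius r=10.5. The outline is a single polygon with 8 vertices. Extrusion per mm of travel: 0.4 × 0.2 / (π × 0.875²) = 0.033260. Accumulating E over each segment gives final E = 2.1377.

G0 X-10.50 Y0.00 Z2.80
G1 X-7.42 Y-7.42 E0.2672
G1 X0.00 Y-10.50 E0.5344
G1 X7.42 Y-7.42 E0.8016
G1 X10.50 Y0.00 E1.0688
G1 X7.42 Y7.42 E1.3360
G1 X0.00 Y10.50 E1.6032
G1 X-7.42 Y7.42 E1.8704
G1 X-10.50 Y0.00 E2.1377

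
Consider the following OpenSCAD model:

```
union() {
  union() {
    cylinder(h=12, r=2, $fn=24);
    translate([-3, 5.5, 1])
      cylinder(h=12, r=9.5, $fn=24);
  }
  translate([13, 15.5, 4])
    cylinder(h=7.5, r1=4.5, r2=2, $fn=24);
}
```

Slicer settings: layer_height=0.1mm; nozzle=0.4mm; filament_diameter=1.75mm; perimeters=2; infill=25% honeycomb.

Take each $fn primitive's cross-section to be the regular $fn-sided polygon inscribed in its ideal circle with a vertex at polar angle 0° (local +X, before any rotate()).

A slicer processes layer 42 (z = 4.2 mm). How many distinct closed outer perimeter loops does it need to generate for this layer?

2

At z = 4.2 mm: the r=2 cylinder contributes a regular 24-gon of circumradius 2; the r=9.5 cylinder at (-3, 5.5) gives a regular 24-gon of circumradius 9.5 (constant along its height); Taking the union: the r=2 cylinder lies entirely inside the r=9.5 cylinder at (-3, 5.5), so the union is just the r=9.5 cylinder at (-3, 5.5) — 1 connected region; the cone at (13, 15.5): at t=0.027 of its height the radius interpolates to r₁+(r₂−r₁)t = 4.433, giving a regular 24-gon of that circumradius; Taking the union: the 2 present regions are separate (no shared area or edge), so areas and boundary lengths simply add and each stays a separate island — 2 connected regions. The result has 2 disconnected regions.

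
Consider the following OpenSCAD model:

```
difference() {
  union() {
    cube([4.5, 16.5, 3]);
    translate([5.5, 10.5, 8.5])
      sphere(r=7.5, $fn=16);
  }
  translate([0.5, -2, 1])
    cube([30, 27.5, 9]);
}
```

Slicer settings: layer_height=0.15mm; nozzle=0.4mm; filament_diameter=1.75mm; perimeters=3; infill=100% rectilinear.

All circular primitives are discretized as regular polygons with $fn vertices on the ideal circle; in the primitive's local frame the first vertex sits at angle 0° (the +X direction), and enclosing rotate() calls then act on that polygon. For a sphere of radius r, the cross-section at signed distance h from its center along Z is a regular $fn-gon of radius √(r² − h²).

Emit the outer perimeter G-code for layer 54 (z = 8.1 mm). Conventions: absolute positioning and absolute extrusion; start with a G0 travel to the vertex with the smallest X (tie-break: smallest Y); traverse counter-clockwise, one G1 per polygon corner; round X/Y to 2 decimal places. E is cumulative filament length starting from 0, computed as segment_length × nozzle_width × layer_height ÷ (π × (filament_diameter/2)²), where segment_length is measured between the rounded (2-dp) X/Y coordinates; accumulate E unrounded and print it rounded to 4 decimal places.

G0 X-1.99 Y10.50 Z8.10
G1 X-1.42 Y7.63 E0.0730
G1 X0.20 Y5.20 E0.1458
G1 X0.50 Y5.01 E0.1547
G1 X0.50 Y15.99 E0.4286
G1 X0.20 Y15.80 E0.4375
G1 X-1.42 Y13.37 E0.5103
G1 X-1.99 Y10.50 E0.5833

At z = 8.1 mm: the cube is absent (z outside [0, 3]); the r=7.5 sphere at (5.5, 10.5) contributes a regular 16-gon of circumradius √(7.5²−0.4²) = 7.489; Taking the union: only the r=7.5 sphere at (5.5, 10.5) is present, so the union is just that shape — 1 connected region; the cube at (0.5, -2) is present — its section is the full 30×27.5 rectangle; Subtracting the remaining from the first: starting from that combined region, the 30×27.5 cube at (0.5, -2) partially overlaps it — only the 153.64 mm² overlap (of its 825.00 mm²) is removed, clipping the outline — 1 connected region. The outline is a single polygon with 7 vertices. Extrusion per mm of travel: 0.4 × 0.15 / (π × 0.875²) = 0.024945. Accumulating E over each segment gives final E = 0.5833.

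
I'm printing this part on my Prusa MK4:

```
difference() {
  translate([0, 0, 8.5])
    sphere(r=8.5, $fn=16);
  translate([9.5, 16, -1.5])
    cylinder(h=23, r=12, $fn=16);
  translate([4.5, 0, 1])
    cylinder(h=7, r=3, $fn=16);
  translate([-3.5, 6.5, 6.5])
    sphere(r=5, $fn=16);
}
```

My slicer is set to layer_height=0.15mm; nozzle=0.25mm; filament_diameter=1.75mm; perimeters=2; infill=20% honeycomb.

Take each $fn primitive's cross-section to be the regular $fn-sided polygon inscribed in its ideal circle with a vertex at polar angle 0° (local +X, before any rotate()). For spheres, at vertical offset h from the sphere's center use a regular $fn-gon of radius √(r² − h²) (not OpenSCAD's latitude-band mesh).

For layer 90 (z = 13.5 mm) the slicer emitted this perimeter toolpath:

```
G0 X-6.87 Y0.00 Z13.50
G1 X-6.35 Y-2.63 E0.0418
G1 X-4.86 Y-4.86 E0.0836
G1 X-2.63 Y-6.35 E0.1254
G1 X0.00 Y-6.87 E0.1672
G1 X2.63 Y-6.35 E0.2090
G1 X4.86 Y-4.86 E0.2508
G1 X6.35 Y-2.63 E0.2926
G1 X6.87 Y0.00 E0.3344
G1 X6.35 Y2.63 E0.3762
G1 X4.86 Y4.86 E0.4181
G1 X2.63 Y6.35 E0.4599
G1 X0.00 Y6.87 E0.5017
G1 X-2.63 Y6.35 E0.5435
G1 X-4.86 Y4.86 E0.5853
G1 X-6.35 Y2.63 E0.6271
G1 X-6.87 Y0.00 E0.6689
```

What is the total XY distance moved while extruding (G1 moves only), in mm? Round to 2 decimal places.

42.90 mm

Sum the Euclidean lengths of each G1 segment: total = 42.90 mm.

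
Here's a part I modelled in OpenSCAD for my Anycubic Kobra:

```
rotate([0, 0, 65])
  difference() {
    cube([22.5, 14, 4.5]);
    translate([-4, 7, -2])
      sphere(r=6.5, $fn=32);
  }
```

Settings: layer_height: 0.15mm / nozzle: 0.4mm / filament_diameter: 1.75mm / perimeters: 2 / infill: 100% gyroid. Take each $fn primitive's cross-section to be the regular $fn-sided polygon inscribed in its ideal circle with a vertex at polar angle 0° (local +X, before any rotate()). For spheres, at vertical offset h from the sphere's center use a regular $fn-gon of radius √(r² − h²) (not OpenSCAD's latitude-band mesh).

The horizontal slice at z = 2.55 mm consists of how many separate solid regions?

1

At z = 2.55 mm: the 22.5×14 cube contributes its full rectangle; the sphere at (-4, 7): section is a regular 32-gon, circumradius = √(r²−h²) = √(6.5²−4.55²) = 4.642; After the difference (first − rest): starting from the 22.5×14 cube, the r=6.5 sphere at (-4, 7) partially overlaps it — only the 1.97 mm² overlap (of its 67.26 mm²) is removed, clipping the outline — 1 connected region; (whole slice rotated 65° about Z — lengths, areas and connectivity unchanged). The result has 1 disconnected region.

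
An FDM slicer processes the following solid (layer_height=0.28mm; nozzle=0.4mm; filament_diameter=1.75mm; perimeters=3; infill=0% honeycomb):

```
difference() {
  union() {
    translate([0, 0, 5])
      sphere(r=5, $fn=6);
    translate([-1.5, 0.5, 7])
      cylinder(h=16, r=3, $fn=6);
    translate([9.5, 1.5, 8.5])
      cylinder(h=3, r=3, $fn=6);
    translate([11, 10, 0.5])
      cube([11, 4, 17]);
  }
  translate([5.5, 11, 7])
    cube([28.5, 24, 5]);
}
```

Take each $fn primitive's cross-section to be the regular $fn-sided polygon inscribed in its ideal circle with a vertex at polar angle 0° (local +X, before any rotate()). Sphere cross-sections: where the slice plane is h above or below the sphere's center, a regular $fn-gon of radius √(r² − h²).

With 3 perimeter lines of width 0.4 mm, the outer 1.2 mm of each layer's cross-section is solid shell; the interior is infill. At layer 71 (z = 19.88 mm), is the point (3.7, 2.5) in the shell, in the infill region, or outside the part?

outside

At z = 19.88 mm: the sphere is absent (|z−center|=14.880 > r=5); the r=3 cylinder at (-1.5, 0.5) gives a regular 6-gon of circumradius 3 (constant along its height); the cylinder at (9.5, 1.5) does not reach this height (z outside [8.5, 11.5]); the cube at (11, 10) is absent (z outside [0.5, 17.5]); Merging all regions: only the r=3 cylinder at (-1.5, 0.5) is present, so the union is just that shape — 1 connected region; the cube at (5.5, 11) is absent (z outside [7, 12]); After the difference (first − rest): none of the subtracted shapes is present at this height, so the result so far is unchanged — 1 connected region. Overall, the cross-section is a single solid region. The nearest boundary edge runs (1.50, 0.50)→(0.00, 3.10); distance from the point to it = 2.91 mm. The point is not inside any of the regions above, so it lies outside the cross-section (2.91 mm from the nearest boundary).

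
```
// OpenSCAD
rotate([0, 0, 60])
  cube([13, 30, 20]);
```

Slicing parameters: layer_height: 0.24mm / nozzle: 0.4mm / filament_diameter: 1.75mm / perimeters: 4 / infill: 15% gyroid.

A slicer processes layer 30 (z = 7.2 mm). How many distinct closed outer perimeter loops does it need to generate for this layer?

1

At z = 7.2 mm: the cube is present — its section is the full 13×30 rectangle; (whole slice rotated 60° about Z — lengths, areas and connectivity unchanged). The result has 1 disconnected region.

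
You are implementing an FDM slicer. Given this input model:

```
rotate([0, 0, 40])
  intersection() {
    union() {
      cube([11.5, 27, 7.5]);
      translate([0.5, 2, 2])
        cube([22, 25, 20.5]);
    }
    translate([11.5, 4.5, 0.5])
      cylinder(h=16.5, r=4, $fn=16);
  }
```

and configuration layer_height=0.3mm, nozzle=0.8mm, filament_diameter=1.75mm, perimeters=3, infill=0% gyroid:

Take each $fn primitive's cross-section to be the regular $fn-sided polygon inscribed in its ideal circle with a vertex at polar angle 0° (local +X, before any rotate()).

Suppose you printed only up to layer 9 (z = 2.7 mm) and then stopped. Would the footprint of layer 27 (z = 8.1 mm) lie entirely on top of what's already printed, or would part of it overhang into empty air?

entirely on top

Compare the two slices. At z = 2.7: the cube is present — its section is the full 11.5×27 rectangle (area 310.50 mm²); the cube at (0.5, 2) is present — its section is the full 22×25 rectangle (area 550.00 mm²); Combining (union): the regions partially overlap — summed areas 860.50 mm² minus the doubly-counted overlap 275.00 mm² gives 585.50 mm² — area = 585.50 mm²; the r=4 cylinder at (11.5, 4.5) contributes a regular 16-gon of circumradius 4 (area = (16/2)·4.000²·sin(360°/16) = 48.98 mm²); Taking the intersection: the r=4 cylinder at (11.5, 4.5) partially overlaps the result so far; clipping to the common part keeps 45.90 mm² — area = 45.90 mm²; (rotated 40° about Z; rotation is an isometry so areas/perimeters/island counts are preserved). At z = 8.1: the cube does not reach this height (z outside [0, 7.5]); the cube at (0.5, 2) (footprint 22×25) is included at this height (area 550.00 mm²); Taking the union: only the 22×25 cube at (0.5, 2) is present, so the union is just that shape — area = 550.00 mm²; the r=4 cylinder at (11.5, 4.5) gives a regular 16-gon of circumradius 4 (constant along its height) (area = (16/2)·4.000²·sin(360°/16) = 48.98 mm²); Taking the intersection: the r=4 cylinder at (11.5, 4.5) partially overlaps the result so far; clipping to the common part keeps 42.81 mm² — area = 42.81 mm²; (whole slice rotated 40° about Z — lengths, areas and connectivity unchanged). Checking containment: the cross-section at z = 8.1 is a subset of the cross-section at z = 2.7.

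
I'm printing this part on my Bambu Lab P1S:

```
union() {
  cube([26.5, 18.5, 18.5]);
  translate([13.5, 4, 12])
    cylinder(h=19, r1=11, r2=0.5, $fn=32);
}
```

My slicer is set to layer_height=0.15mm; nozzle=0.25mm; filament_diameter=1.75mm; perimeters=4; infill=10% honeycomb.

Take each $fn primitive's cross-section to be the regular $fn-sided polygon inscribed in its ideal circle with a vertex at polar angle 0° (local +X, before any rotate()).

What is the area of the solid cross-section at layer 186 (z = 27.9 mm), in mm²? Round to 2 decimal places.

15.29 mm²

At z = 27.9 mm: the cube does not reach this height (z outside [0, 18.5]); the cone at (13.5, 4) (r1=11→r2=0.5) has section circumradius 2.213 here — a regular 32-gon (area = (32/2)·2.213²·sin(360°/32) = 15.29 mm²); Merging all regions: only the cone at (13.5, 4) is present, so the union is just that shape — area = 15.29 mm². Overall, the cross-section is a single solid region. Net area = 15.29 mm².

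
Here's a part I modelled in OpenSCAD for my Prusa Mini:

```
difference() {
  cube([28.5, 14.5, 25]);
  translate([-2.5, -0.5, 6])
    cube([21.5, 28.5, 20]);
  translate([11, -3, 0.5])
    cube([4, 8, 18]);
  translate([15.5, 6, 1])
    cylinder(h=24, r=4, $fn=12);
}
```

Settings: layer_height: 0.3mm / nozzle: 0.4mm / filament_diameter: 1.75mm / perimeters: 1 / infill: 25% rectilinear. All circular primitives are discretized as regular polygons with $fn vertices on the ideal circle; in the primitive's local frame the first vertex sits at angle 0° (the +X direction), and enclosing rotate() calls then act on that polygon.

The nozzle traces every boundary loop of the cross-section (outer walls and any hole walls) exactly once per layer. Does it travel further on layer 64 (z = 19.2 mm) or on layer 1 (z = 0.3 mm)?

layer 1 (z = 0.3 mm)

Layer 64 (z = 19.2): the cube (footprint 28.5×14.5) is included at this height (perimeter 86.00 mm); the cube at (-2.5, -0.5) (footprint 21.5×28.5) is included at this height (perimeter 100.00 mm); the cube at (11, -3) is absent (z outside [0.5, 18.5]); the r=4 cylinder at (15.5, 6) contributes a regular 12-gon of circumradius 4 (perimeter = 2·12·4.000·sin(180°/12) = 24.85 mm); Subtracting the remaining from the first: starting from the 28.5×14.5 cube, the 21.5×28.5 cube at (-2.5, -0.5) partially overlaps it — only the 275.50 mm² overlap (of its 612.75 mm²) is removed, clipping the outline; the r=4 cylinder at (15.5, 6) partially overlaps it — only the 0.93 mm² overlap (of its 48.00 mm²) is removed, clipping the outline — boundary = 48.13 mm. So its perimeter = 48.13 mm. Layer 1 (z = 0.3): the 28.5×14.5 cube contributes its full rectangle (perimeter 86.00 mm); the cube at (-2.5, -0.5) does not reach this height (z outside [6, 26]); the cube at (11, -3) is absent (z outside [0.5, 18.5]); the cylinder at (15.5, 6) does not reach this height (z outside [1, 25]); Subtracting the remaining from the first: none of the subtracted shapes is present at this height, so the 28.5×14.5 cube is unchanged — boundary = 86.00 mm. So its perimeter = 86.00 mm. Layer 1 is larger (86.00 vs 48.13 mm).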